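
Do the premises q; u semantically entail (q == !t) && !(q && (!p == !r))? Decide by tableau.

No

Initial set: {q; u; !((q == !t) && !(q && (!p == !r)))}.
!((q == !t) && !(q && (!p == !r))): β-rule — branch into !(q == !t)  //  !!(q && (!p == !r)).
  branch 1 (add !(q == !t)):
    !(q == !t): β-rule — branch into q, !!t  //  !q, !t.
      branch 1.1 (add q, !!t):
        ○ open, literals {q=true, t=true, u=true}.
      branch 1.2 (add !q, !t):
        × closes — contains both q and !q.
  branch 2 (add !!(q && (!p == !r))):
    !!(q && (!p == !r)): α-rule — add q, (!p == !r).
    (!p == !r): β-rule — branch into !p, !r  //  !!p, !!r.
      branch 2.1 (add !p, !r):
        ○ open, literals {p=false, q=true, r=false, u=true}.
      branch 2.2 (add !!p, !!r):
        ○ open, literals {p=true, q=true, r=true, u=true}.
1 branch closed, 3 open.
An open branch gives a countermodel: q=true, t=true, u=true (unmentioned atoms arbitrary); the premises hold there but the conclusion fails.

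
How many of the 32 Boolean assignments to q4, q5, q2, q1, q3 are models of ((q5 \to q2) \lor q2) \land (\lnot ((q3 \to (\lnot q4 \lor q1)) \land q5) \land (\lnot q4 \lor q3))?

Initial set: {(((q5 \to q2) \lor q2) \land (\lnot ((q3 \to (\lnot q4 \lor q1)) \land q5) \land (\lnot q4 \lor q3)))}.
(((q5 \to q2) \lor q2) \land (\lnot ((q3 \to (\lnot q4 \lor q1)) \land q5) \land (\lnot q4 \lor q3))): α-rule — add ((q5 \to q2) \lor q2), (\lnot ((q3 \to (\lnot q4 \lor q1)) \land q5) \land (\lnot q4 \lor q3)).
(\lnot ((q3 \to (\lnot q4 \lor q1)) \land q5) \land (\lnot q4 \lor q3)): α-rule — add \lnot ((q3 \to (\lnot q4 \lor q1)) \land q5), (\lnot q4 \lor q3).
((q5 \to q2) \lor q2): β-rule — branch into (q5 \to q2)  //  q2.
  branch 1 (add (q5 \to q2)):
    \lnot ((q3 \to (\lnot q4 \lor q1)) \land q5): β-rule — branch into \lnot (q3 \to (\lnot q4 \lor q1))  //  \lnot q5.
      branch 1.1 (add \lnot (q3 \to (\lnot q4 \lor q1))):
        \lnot (q3 \to (\lnot q4 \lor q1)): α-rule — add q3, \lnot (\lnot q4 \lor q1).
        \lnot (\lnot q4 \lor q1): α-rule — add \lnot \lnot q4, \lnot q1.
        (\lnot q4 \lor q3): β-rule — branch into \lnot q4  //  q3.
          branch 1.1.1 (add \lnot q4):
            × closes — contains both q4 and \lnot q4.
          branch 1.1.2 (add q3):
            (q5 \to q2): β-rule — branch into \lnot q5  //  q2.
              branch 1.1.2.1 (add \lnot q5):
                ○ open, literals {q1=false, q3=true, q4=true, q5=false}.
              branch 1.1.2.2 (add q2):
                ○ open, literals {q1=false, q2=true, q3=true, q4=true}.
      branch 1.2 (add \lnot q5):
        (\lnot q4 \lor q3): β-rule — branch into \lnot q4  //  q3.
          branch 1.2.1 (add \lnot q4):
            (q5 \to q2): β-rule — branch into \lnot q5  //  q2.
              branch 1.2.1.1 (add \lnot q5):
                ○ open, literals {q4=false, q5=false}.
              branch 1.2.1.2 (add q2):
                ○ open, literals {q2=true, q4=false, q5=false}.
          branch 1.2.2 (add q3):
            (q5 \to q2): β-rule — branch into \lnot q5  //  q2.
              branch 1.2.2.1 (add \lnot q5):
                ○ open, literals {q3=true, q5=false}.
              branch 1.2.2.2 (add q2):
                ○ open, literals {q2=true, q3=true, q5=false}.
  branch 2 (add q2):
    \lnot ((q3 \to (\lnot q4 \lor q1)) \land q5): β-rule — branch into \lnot (q3 \to (\lnot q4 \lor q1))  //  \lnot q5.
      branch 2.1 (add \lnot (q3 \to (\lnot q4 \lor q1))):
        \lnot (q3 \to (\lnot q4 \lor q1)): α-rule — add q3, \lnot (\lnot q4 \lor q1).
        \lnot (\lnot q4 \lor q1): α-rule — add \lnot \lnot q4, \lnot q1.
        (\lnot q4 \lor q3): β-rule — branch into \lnot q4  //  q3.
          branch 2.1.1 (add \lnot q4):
            × closes — contains both q4 and \lnot q4.
          branch 2.1.2 (add q3):
            ○ open, literals {q1=false, q2=true, q3=true, q4=true}.
      branch 2.2 (add \lnot q5):
        (\lnot q4 \lor q3): β-rule — branch into \lnot q4  //  q3.
          branch 2.2.1 (add \lnot q4):
            ○ open, literals {q2=true, q4=false, q5=false}.
          branch 2.2.2 (add q3):
            ○ open, literals {q2=true, q3=true, q5=false}.
2 branches closed, 9 open.
Each open branch fixes some atoms; the unmentioned ones are free. Counting distinct full assignments: branch {q1=false, q3=true, q4=true, q5=false} (q2) contributes 2 new; branch {q1=false, q2=true, q3=true, q4=true} (q5) contributes 1 new; branch {q4=false, q5=false} (q2, q1, q3) contributes 8 new; branch {q2=true, q4=false, q5=false} (q1, q3) contributes 0 new; branch {q3=true, q5=false} (q4, q2, q1) contributes 2 new; branch {q2=true, q3=true, q5=false} (q4, q1) contributes 0 new; branch {q1=false, q2=true, q3=true, q4=true} (q5) contributes 0 new; branch {q2=true, q4=false, q5=false} (q1, q3) contributes 0 new; branch {q2=true, q3=true, q5=false} (q4, q1) contributes 0 new. Total: 13.

13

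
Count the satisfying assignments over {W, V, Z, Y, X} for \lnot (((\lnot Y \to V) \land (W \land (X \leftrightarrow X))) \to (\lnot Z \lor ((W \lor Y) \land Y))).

2

Initial set: {T \lnot (((\lnot Y \to V) \land (W \land (X \leftrightarrow X))) \to (\lnot Z \lor ((W \lor Y) \land Y)))}.
T \lnot (((\lnot Y \to V) \land (W \land (X \leftrightarrow X))) \to (\lnot Z \lor ((W \lor Y) \land Y))): α-rule — add T ((\lnot Y \to V) \land (W \land (X \leftrightarrow X))), F (\lnot Z \lor ((W \lor Y) \land Y)).
T ((\lnot Y \to V) \land (W \land (X \leftrightarrow X))): α-rule — add T (\lnot Y \to V), T (W \land (X \leftrightarrow X)).
F (\lnot Z \lor ((W \lor Y) \land Y)): α-rule — add F \lnot Z, F ((W \lor Y) \land Y).
T (W \land (X \leftrightarrow X)): α-rule — add T W, T (X \leftrightarrow X).
T (\lnot Y \to V): β-rule — branch into F \lnot Y  //  T V.
  branch 1 (add F \lnot Y):
    F ((W \lor Y) \land Y): β-rule — branch into F (W \lor Y)  //  F Y.
      branch 1.1 (add F (W \lor Y)):
        F (W \lor Y): α-rule — add F W, F Y.
        × closes — contains both W and \lnot W.
      branch 1.2 (add F Y):
        × closes — contains both Y and \lnot Y.
  branch 2 (add T V):
    F ((W \lor Y) \land Y): β-rule — branch into F (W \lor Y)  //  F Y.
      branch 2.1 (add F (W \lor Y)):
        F (W \lor Y): α-rule — add F W, F Y.
        × closes — contains both W and \lnot W.
      branch 2.2 (add F Y):
        T (X \leftrightarrow X): β-rule — branch into T X, T X  //  F X, F X.
          branch 2.2.1 (add T X, T X):
            ○ open, literals {V=true, W=true, X=true, Y=false, Z=true}.
          branch 2.2.2 (add F X, F X):
            ○ open, literals {V=true, W=true, X=false, Y=false, Z=true}.
3 branches closed, 2 open.
Each open branch fixes some atoms; the unmentioned ones are free. Counting distinct full assignments: branch {V=true, W=true, X=true, Y=false, Z=true} (none free) contributes 1 new; branch {V=true, W=true, X=false, Y=false, Z=true} (none free) contributes 1 new. Total: 2.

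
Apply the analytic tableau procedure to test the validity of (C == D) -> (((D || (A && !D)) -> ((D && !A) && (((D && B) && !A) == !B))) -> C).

Assume the negation and expand:
Initial set: {!((C == D) -> (((D || (A && !D)) -> ((D && !A) && (((D && B) && !A) == !B))) -> C))}.
!((C == D) -> (((D || (A && !D)) -> ((D && !A) && (((D && B) && !A) == !B))) -> C)): α-rule — add (C == D), !(((D || (A && !D)) -> ((D && !A) && (((D && B) && !A) == !B))) -> C).
!(((D || (A && !D)) -> ((D && !A) && (((D && B) && !A) == !B))) -> C): α-rule — add ((D || (A && !D)) -> ((D && !A) && (((D && B) && !A) == !B))), !C.
(C == D): β-rule — branch into C, D  //  !C, !D.
  branch 1 (add C, D):
    × closes — contains both C and !C.
  branch 2 (add !C, !D):
    ((D || (A && !D)) -> ((D && !A) && (((D && B) && !A) == !B))): β-rule — branch into !(D || (A && !D))  //  ((D && !A) && (((D && B) && !A) == !B)).
      branch 2.1 (add !(D || (A && !D))):
        !(D || (A && !D)): α-rule — add !D, !(A && !D).
        !(A && !D): β-rule — branch into !A  //  !!D.
          branch 2.1.1 (add !A):
            ○ open, literals {A=false, C=false, D=false}.
          branch 2.1.2 (add !!D):
            × closes — contains both D and !D.
      branch 2.2 (add ((D && !A) && (((D && B) && !A) == !B))):
        ((D && !A) && (((D && B) && !A) == !B)): α-rule — add (D && !A), (((D && B) && !A) == !B).
        (D && !A): α-rule — add D, !A.
        × closes — contains both D and !D.
3 branches closed, 1 open.
An open branch gives a countermodel: A=false, C=false, D=false (unmentioned atoms arbitrary); under it the original formula is false.

Not valid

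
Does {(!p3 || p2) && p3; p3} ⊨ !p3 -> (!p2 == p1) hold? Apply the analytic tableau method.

Initial set: {((!p3 || p2) && p3); p3; !(!p3 -> (!p2 == p1))}.
((!p3 || p2) && p3): α-rule — add (!p3 || p2), p3.
!(!p3 -> (!p2 == p1)): α-rule — add !p3, !(!p2 == p1).
× closes — contains both p3 and !p3.
All 1 branch closes.
Every branch closed, so the premises entail the conclusion.

Yes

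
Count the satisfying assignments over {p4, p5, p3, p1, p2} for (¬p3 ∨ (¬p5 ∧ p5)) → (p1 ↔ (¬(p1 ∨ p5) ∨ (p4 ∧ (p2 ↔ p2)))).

22

Initial set: {((¬p3 ∨ (¬p5 ∧ p5)) → (p1 ↔ (¬(p1 ∨ p5) ∨ (p4 ∧ (p2 ↔ p2)))))}.
((¬p3 ∨ (¬p5 ∧ p5)) → (p1 ↔ (¬(p1 ∨ p5) ∨ (p4 ∧ (p2 ↔ p2))))): β-rule — branch into ¬(¬p3 ∨ (¬p5 ∧ p5))  //  (p1 ↔ (¬(p1 ∨ p5) ∨ (p4 ∧ (p2 ↔ p2)))).
  branch 1 (add ¬(¬p3 ∨ (¬p5 ∧ p5))):
    ¬(¬p3 ∨ (¬p5 ∧ p5)): α-rule — add ¬¬p3, ¬(¬p5 ∧ p5).
    ¬(¬p5 ∧ p5): β-rule — branch into ¬¬p5  //  ¬p5.
      branch 1.1 (add ¬¬p5):
        ○ open, literals {p3=T, p5=T}.
      branch 1.2 (add ¬p5):
        ○ open, literals {p3=T, p5=F}.
  branch 2 (add (p1 ↔ (¬(p1 ∨ p5) ∨ (p4 ∧ (p2 ↔ p2))))):
    (p1 ↔ (¬(p1 ∨ p5) ∨ (p4 ∧ (p2 ↔ p2)))): β-rule — branch into p1, (¬(p1 ∨ p5) ∨ (p4 ∧ (p2 ↔ p2)))  //  ¬p1, ¬(¬(p1 ∨ p5) ∨ (p4 ∧ (p2 ↔ p2))).
      branch 2.1 (add p1, (¬(p1 ∨ p5) ∨ (p4 ∧ (p2 ↔ p2)))):
        (¬(p1 ∨ p5) ∨ (p4 ∧ (p2 ↔ p2))): β-rule — branch into ¬(p1 ∨ p5)  //  (p4 ∧ (p2 ↔ p2)).
          branch 2.1.1 (add ¬(p1 ∨ p5)):
            ¬(p1 ∨ p5): α-rule — add ¬p1, ¬p5.
            × closes — contains both p1 and ¬p1.
          branch 2.1.2 (add (p4 ∧ (p2 ↔ p2))):
            (p4 ∧ (p2 ↔ p2)): α-rule — add p4, (p2 ↔ p2).
            (p2 ↔ p2): β-rule — branch into p2, p2  //  ¬p2, ¬p2.
              branch 2.1.2.1 (add p2, p2):
                ○ open, literals {p1=T, p2=T, p4=T}.
              branch 2.1.2.2 (add ¬p2, ¬p2):
                ○ open, literals {p1=T, p2=F, p4=T}.
      branch 2.2 (add ¬p1, ¬(¬(p1 ∨ p5) ∨ (p4 ∧ (p2 ↔ p2)))):
        ¬(¬(p1 ∨ p5) ∨ (p4 ∧ (p2 ↔ p2))): α-rule — add ¬¬(p1 ∨ p5), ¬(p4 ∧ (p2 ↔ p2)).
        ¬¬(p1 ∨ p5): β-rule — branch into p1  //  p5.
          branch 2.2.1 (add p1):
            × closes — contains both p1 and ¬p1.
          branch 2.2.2 (add p5):
            ¬(p4 ∧ (p2 ↔ p2)): β-rule — branch into ¬p4  //  ¬(p2 ↔ p2).
              branch 2.2.2.1 (add ¬p4):
                ○ open, literals {p1=F, p4=F, p5=T}.
              branch 2.2.2.2 (add ¬(p2 ↔ p2)):
                ¬(p2 ↔ p2): β-rule — branch into p2, ¬p2  //  ¬p2, p2.
                  branch 2.2.2.2.1 (add p2, ¬p2):
                    × closes — contains both p2 and ¬p2.
                  branch 2.2.2.2.2 (add ¬p2, p2):
                    × closes — contains both p2 and ¬p2.
4 branches closed, 5 open.
Each open branch fixes some atoms; the unmentioned ones are free. Counting distinct full assignments: branch {p3=T, p5=T} (p4, p1, p2) contributes 8 new; branch {p3=T, p5=F} (p4, p1, p2) contributes 8 new; branch {p1=T, p2=T, p4=T} (p5, p3) contributes 2 new; branch {p1=T, p2=F, p4=T} (p5, p3) contributes 2 new; branch {p1=F, p4=F, p5=T} (p3, p2) contributes 2 new. Total: 22.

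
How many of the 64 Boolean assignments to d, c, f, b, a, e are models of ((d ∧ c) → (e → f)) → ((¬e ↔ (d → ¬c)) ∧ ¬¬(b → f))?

26

Initial set: {(((d ∧ c) → (e → f)) → ((¬e ↔ (d → ¬c)) ∧ ¬¬(b → f)))}.
(((d ∧ c) → (e → f)) → ((¬e ↔ (d → ¬c)) ∧ ¬¬(b → f))): β-rule — branch into ¬((d ∧ c) → (e → f))  //  ((¬e ↔ (d → ¬c)) ∧ ¬¬(b → f)).
  branch 1 (add ¬((d ∧ c) → (e → f))):
    ¬((d ∧ c) → (e → f)): α-rule — add (d ∧ c), ¬(e → f).
    (d ∧ c): α-rule — add d, c.
    ¬(e → f): α-rule — add e, ¬f.
    ○ open, literals {c=T, d=T, e=T, f=F}.
  branch 2 (add ((¬e ↔ (d → ¬c)) ∧ ¬¬(b → f))):
    ((¬e ↔ (d → ¬c)) ∧ ¬¬(b → f)): α-rule — add (¬e ↔ (d → ¬c)), ¬¬(b → f).
    ¬¬(b → f): drop double negation, giving (b → f).
    (¬e ↔ (d → ¬c)): β-rule — branch into ¬e, (d → ¬c)  //  ¬¬e, ¬(d → ¬c).
      branch 2.1 (add ¬e, (d → ¬c)):
        (b → f): β-rule — branch into ¬b  //  f.
          branch 2.1.1 (add ¬b):
            (d → ¬c): β-rule — branch into ¬d  //  ¬c.
              branch 2.1.1.1 (add ¬d):
                ○ open, literals {b=F, d=F, e=F}.
              branch 2.1.1.2 (add ¬c):
                ○ open, literals {b=F, c=F, e=F}.
          branch 2.1.2 (add f):
            (d → ¬c): β-rule — branch into ¬d  //  ¬c.
              branch 2.1.2.1 (add ¬d):
                ○ open, literals {d=F, e=F, f=T}.
              branch 2.1.2.2 (add ¬c):
                ○ open, literals {c=F, e=F, f=T}.
      branch 2.2 (add ¬¬e, ¬(d → ¬c)):
        ¬(d → ¬c): α-rule — add d, ¬¬c.
        (b → f): β-rule — branch into ¬b  //  f.
          branch 2.2.1 (add ¬b):
            ○ open, literals {b=F, c=T, d=T, e=T}.
          branch 2.2.2 (add f):
            ○ open, literals {c=T, d=T, e=T, f=T}.
0 branches closed, 7 open.
Each open branch fixes some atoms; the unmentioned ones are free. Counting distinct full assignments: branch {c=T, d=T, e=T, f=F} (b, a) contributes 4 new; branch {b=F, d=F, e=F} (c, f, a) contributes 8 new; branch {b=F, c=F, e=F} (d, f, a) contributes 4 new; branch {d=F, e=F, f=T} (c, b, a) contributes 4 new; branch {c=F, e=F, f=T} (d, b, a) contributes 2 new; branch {b=F, c=T, d=T, e=T} (f, a) contributes 2 new; branch {c=T, d=T, e=T, f=T} (b, a) contributes 2 new. Total: 26.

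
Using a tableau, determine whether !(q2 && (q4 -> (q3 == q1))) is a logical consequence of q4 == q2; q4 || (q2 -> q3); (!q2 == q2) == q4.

Yes

Initial set: {(q4 == q2); (q4 || (q2 -> q3)); ((!q2 == q2) == q4); !!(q2 && (q4 -> (q3 == q1)))}.
!!(q2 && (q4 -> (q3 == q1))): α-rule — add q2, (q4 -> (q3 == q1)).
(q4 == q2): β-rule — branch into q4, q2  //  !q4, !q2.
  branch 1 (add q4, q2):
    (q4 || (q2 -> q3)): β-rule — branch into q4  //  (q2 -> q3).
      branch 1.1 (add q4):
        ((!q2 == q2) == q4): β-rule — branch into (!q2 == q2), q4  //  !(!q2 == q2), !q4.
          branch 1.1.1 (add (!q2 == q2), q4):
            (q4 -> (q3 == q1)): β-rule — branch into !q4  //  (q3 == q1).
              branch 1.1.1.1 (add !q4):
                × closes — contains both q4 and !q4.
              branch 1.1.1.2 (add (q3 == q1)):
                (!q2 == q2): β-rule — branch into !q2, q2  //  !!q2, !q2.
                  branch 1.1.1.2.1 (add !q2, q2):
                    × closes — contains both q2 and !q2.
                  branch 1.1.1.2.2 (add !!q2, !q2):
                    × closes — contains both q2 and !q2.
          branch 1.1.2 (add !(!q2 == q2), !q4):
            × closes — contains both q4 and !q4.
      branch 1.2 (add (q2 -> q3)):
        ((!q2 == q2) == q4): β-rule — branch into (!q2 == q2), q4  //  !(!q2 == q2), !q4.
          branch 1.2.1 (add (!q2 == q2), q4):
            (q4 -> (q3 == q1)): β-rule — branch into !q4  //  (q3 == q1).
              branch 1.2.1.1 (add !q4):
                × closes — contains both q4 and !q4.
              branch 1.2.1.2 (add (q3 == q1)):
                (q2 -> q3): β-rule — branch into !q2  //  q3.
                  branch 1.2.1.2.1 (add !q2):
                    × closes — contains both q2 and !q2.
                  branch 1.2.1.2.2 (add q3):
                    (!q2 == q2): β-rule — branch into !q2, q2  //  !!q2, !q2.
                      branch 1.2.1.2.2.1 (add !q2, q2):
                        × closes — contains both q2 and !q2.
                      branch 1.2.1.2.2.2 (add !!q2, !q2):
                        × closes — contains both q2 and !q2.
          branch 1.2.2 (add !(!q2 == q2), !q4):
            × closes — contains both q4 and !q4.
  branch 2 (add !q4, !q2):
    × closes — contains both q2 and !q2.
All 10 branches close.
Every branch closed, so the premises entail the conclusion.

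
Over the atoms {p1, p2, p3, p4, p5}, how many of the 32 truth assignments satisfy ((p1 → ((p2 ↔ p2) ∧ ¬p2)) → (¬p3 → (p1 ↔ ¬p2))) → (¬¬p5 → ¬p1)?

Initial set: {T (((p1 → ((p2 ↔ p2) ∧ ¬p2)) → (¬p3 → (p1 ↔ ¬p2))) → (¬¬p5 → ¬p1))}.
T (((p1 → ((p2 ↔ p2) ∧ ¬p2)) → (¬p3 → (p1 ↔ ¬p2))) → (¬¬p5 → ¬p1)): β-rule — branch into F ((p1 → ((p2 ↔ p2) ∧ ¬p2)) → (¬p3 → (p1 ↔ ¬p2)))  //  T (¬¬p5 → ¬p1).
  branch 1 (add F ((p1 → ((p2 ↔ p2) ∧ ¬p2)) → (¬p3 → (p1 ↔ ¬p2)))):
    F ((p1 → ((p2 ↔ p2) ∧ ¬p2)) → (¬p3 → (p1 ↔ ¬p2))): α-rule — add T (p1 → ((p2 ↔ p2) ∧ ¬p2)), F (¬p3 → (p1 ↔ ¬p2)).
    F (¬p3 → (p1 ↔ ¬p2)): α-rule — add T ¬p3, F (p1 ↔ ¬p2).
    T (p1 → ((p2 ↔ p2) ∧ ¬p2)): β-rule — branch into F p1  //  T ((p2 ↔ p2) ∧ ¬p2).
      branch 1.1 (add F p1):
        F (p1 ↔ ¬p2): β-rule — branch into T p1, F ¬p2  //  F p1, T ¬p2.
          branch 1.1.1 (add T p1, F ¬p2):
            × closes — contains both p1 and ¬p1.
          branch 1.1.2 (add F p1, T ¬p2):
            ○ open, literals {p1=0, p2=0, p3=0}.
      branch 1.2 (add T ((p2 ↔ p2) ∧ ¬p2)):
        T ((p2 ↔ p2) ∧ ¬p2): α-rule — add T (p2 ↔ p2), T ¬p2.
        F (p1 ↔ ¬p2): β-rule — branch into T p1, F ¬p2  //  F p1, T ¬p2.
          branch 1.2.1 (add T p1, F ¬p2):
            × closes — contains both p2 and ¬p2.
          branch 1.2.2 (add F p1, T ¬p2):
            T (p2 ↔ p2): β-rule — branch into T p2, T p2  //  F p2, F p2.
              branch 1.2.2.1 (add T p2, T p2):
                × closes — contains both p2 and ¬p2.
              branch 1.2.2.2 (add F p2, F p2):
                ○ open, literals {p1=0, p2=0, p3=0}.
  branch 2 (add T (¬¬p5 → ¬p1)):
    T (¬¬p5 → ¬p1): β-rule — branch into F ¬¬p5  //  T ¬p1.
      branch 2.1 (add F ¬¬p5):
        F ¬¬p5: drop double negation, giving F p5.
        ○ open, literals {p5=0}.
      branch 2.2 (add T ¬p1):
        ○ open, literals {p1=0}.
3 branches closed, 4 open.
Each open branch fixes some atoms; the unmentioned ones are free. Counting distinct full assignments: branch {p1=0, p2=0, p3=0} (p4, p5) contributes 4 new; branch {p1=0, p2=0, p3=0} (p4, p5) contributes 0 new; branch {p5=0} (p1, p2, p3, p4) contributes 14 new; branch {p1=0} (p2, p3, p4, p5) contributes 6 new. Total: 24.

24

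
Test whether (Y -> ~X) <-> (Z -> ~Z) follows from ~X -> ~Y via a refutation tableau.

Initial set: {T (~X -> ~Y); F ((Y -> ~X) <-> (Z -> ~Z))}.
T (~X -> ~Y): β-rule — branch into F ~X  //  T ~Y.
  branch 1 (add F ~X):
    F ((Y -> ~X) <-> (Z -> ~Z)): β-rule — branch into T (Y -> ~X), F (Z -> ~Z)  //  F (Y -> ~X), T (Z -> ~Z).
      branch 1.1 (add T (Y -> ~X), F (Z -> ~Z)):
        F (Z -> ~Z): α-rule — add T Z, F ~Z.
        T (Y -> ~X): β-rule — branch into F Y  //  T ~X.
          branch 1.1.1 (add F Y):
            ○ open, literals {X=T, Y=F, Z=T}.
          branch 1.1.2 (add T ~X):
            × closes — contains both X and ~X.
      branch 1.2 (add F (Y -> ~X), T (Z -> ~Z)):
        F (Y -> ~X): α-rule — add T Y, F ~X.
        T (Z -> ~Z): β-rule — branch into F Z  //  T ~Z.
          branch 1.2.1 (add F Z):
            ○ open, literals {X=T, Y=T, Z=F}.
          branch 1.2.2 (add T ~Z):
            ○ open, literals {X=T, Y=T, Z=F}.
  branch 2 (add T ~Y):
    F ((Y -> ~X) <-> (Z -> ~Z)): β-rule — branch into T (Y -> ~X), F (Z -> ~Z)  //  F (Y -> ~X), T (Z -> ~Z).
      branch 2.1 (add T (Y -> ~X), F (Z -> ~Z)):
        F (Z -> ~Z): α-rule — add T Z, F ~Z.
        T (Y -> ~X): β-rule — branch into F Y  //  T ~X.
          branch 2.1.1 (add F Y):
            ○ open, literals {Y=F, Z=T}.
          branch 2.1.2 (add T ~X):
            ○ open, literals {X=F, Y=F, Z=T}.
      branch 2.2 (add F (Y -> ~X), T (Z -> ~Z)):
        F (Y -> ~X): α-rule — add T Y, F ~X.
        × closes — contains both Y and ~Y.
2 branches closed, 5 open.
An open branch gives a countermodel: X=T, Y=F, Z=T (unmentioned atoms arbitrary); the premises hold there but the conclusion fails.

No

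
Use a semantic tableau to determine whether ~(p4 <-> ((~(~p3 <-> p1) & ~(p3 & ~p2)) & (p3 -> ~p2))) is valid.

Not valid

Assume the negation and expand:
Initial set: {~~(p4 <-> ((~(~p3 <-> p1) & ~(p3 & ~p2)) & (p3 -> ~p2)))}.
~~(p4 <-> ((~(~p3 <-> p1) & ~(p3 & ~p2)) & (p3 -> ~p2))): β-rule — branch into p4, ((~(~p3 <-> p1) & ~(p3 & ~p2)) & (p3 -> ~p2))  //  ~p4, ~((~(~p3 <-> p1) & ~(p3 & ~p2)) & (p3 -> ~p2)).
  branch 1 (add p4, ((~(~p3 <-> p1) & ~(p3 & ~p2)) & (p3 -> ~p2))):
    ((~(~p3 <-> p1) & ~(p3 & ~p2)) & (p3 -> ~p2)): α-rule — add (~(~p3 <-> p1) & ~(p3 & ~p2)), (p3 -> ~p2).
    (~(~p3 <-> p1) & ~(p3 & ~p2)): α-rule — add ~(~p3 <-> p1), ~(p3 & ~p2).
    (p3 -> ~p2): β-rule — branch into ~p3  //  ~p2.
      branch 1.1 (add ~p3):
        ~(~p3 <-> p1): β-rule — branch into ~p3, ~p1  //  ~~p3, p1.
          branch 1.1.1 (add ~p3, ~p1):
            ~(p3 & ~p2): β-rule — branch into ~p3  //  ~~p2.
              branch 1.1.1.1 (add ~p3):
                ○ open, literals {p1=false, p3=false, p4=true}.
              branch 1.1.1.2 (add ~~p2):
                ○ open, literals {p1=false, p2=true, p3=false, p4=true}.
          branch 1.1.2 (add ~~p3, p1):
            × closes — contains both p3 and ~p3.
      branch 1.2 (add ~p2):
        ~(~p3 <-> p1): β-rule — branch into ~p3, ~p1  //  ~~p3, p1.
          branch 1.2.1 (add ~p3, ~p1):
            ~(p3 & ~p2): β-rule — branch into ~p3  //  ~~p2.
              branch 1.2.1.1 (add ~p3):
                ○ open, literals {p1=false, p2=false, p3=false, p4=true}.
              branch 1.2.1.2 (add ~~p2):
                × closes — contains both p2 and ~p2.
          branch 1.2.2 (add ~~p3, p1):
            ~(p3 & ~p2): β-rule — branch into ~p3  //  ~~p2.
              branch 1.2.2.1 (add ~p3):
                × closes — contains both p3 and ~p3.
              branch 1.2.2.2 (add ~~p2):
                × closes — contains both p2 and ~p2.
  branch 2 (add ~p4, ~((~(~p3 <-> p1) & ~(p3 & ~p2)) & (p3 -> ~p2))):
    ~((~(~p3 <-> p1) & ~(p3 & ~p2)) & (p3 -> ~p2)): β-rule — branch into ~(~(~p3 <-> p1) & ~(p3 & ~p2))  //  ~(p3 -> ~p2).
      branch 2.1 (add ~(~(~p3 <-> p1) & ~(p3 & ~p2))):
        ~(~(~p3 <-> p1) & ~(p3 & ~p2)): β-rule — branch into ~~(~p3 <-> p1)  //  ~~(p3 & ~p2).
          branch 2.1.1 (add ~~(~p3 <-> p1)):
            ~~(~p3 <-> p1): β-rule — branch into ~p3, p1  //  ~~p3, ~p1.
              branch 2.1.1.1 (add ~p3, p1):
                ○ open, literals {p1=true, p3=false, p4=false}.
              branch 2.1.1.2 (add ~~p3, ~p1):
                ○ open, literals {p1=false, p3=true, p4=false}.
          branch 2.1.2 (add ~~(p3 & ~p2)):
            ~~(p3 & ~p2): α-rule — add p3, ~p2.
            ○ open, literals {p2=false, p3=true, p4=false}.
      branch 2.2 (add ~(p3 -> ~p2)):
        ~(p3 -> ~p2): α-rule — add p3, ~~p2.
        ○ open, literals {p2=true, p3=true, p4=false}.
4 branches closed, 7 open.
An open branch gives a countermodel: p1=false, p3=false, p4=true (unmentioned atoms arbitrary); under it the original formula is false.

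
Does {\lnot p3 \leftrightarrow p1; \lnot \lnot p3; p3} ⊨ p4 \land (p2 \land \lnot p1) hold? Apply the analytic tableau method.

No

Initial set: {T (\lnot p3 \leftrightarrow p1); T \lnot \lnot p3; T p3; F (p4 \land (p2 \land \lnot p1))}.
T \lnot \lnot p3: drop double negation, giving T p3.
T (\lnot p3 \leftrightarrow p1): β-rule — branch into T \lnot p3, T p1  //  F \lnot p3, F p1.
  branch 1 (add T \lnot p3, T p1):
    × closes — contains both p3 and \lnot p3.
  branch 2 (add F \lnot p3, F p1):
    F (p4 \land (p2 \land \lnot p1)): β-rule — branch into F p4  //  F (p2 \land \lnot p1).
      branch 2.1 (add F p4):
        ○ open, literals {p1=false, p3=true, p4=false}.
      branch 2.2 (add F (p2 \land \lnot p1)):
        F (p2 \land \lnot p1): β-rule — branch into F p2  //  F \lnot p1.
          branch 2.2.1 (add F p2):
            ○ open, literals {p1=false, p2=false, p3=true}.
          branch 2.2.2 (add F \lnot p1):
            × closes — contains both p1 and \lnot p1.
2 branches closed, 2 open.
An open branch gives a countermodel: p1=false, p3=true, p4=false (unmentioned atoms arbitrary); the premises hold there but the conclusion fails.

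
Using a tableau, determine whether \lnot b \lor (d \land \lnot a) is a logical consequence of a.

Initial set: {a; \lnot (\lnot b \lor (d \land \lnot a))}.
\lnot (\lnot b \lor (d \land \lnot a)): α-rule — add \lnot \lnot b, \lnot (d \land \lnot a).
\lnot (d \land \lnot a): β-rule — branch into \lnot d  //  \lnot \lnot a.
  branch 1 (add \lnot d):
    ○ open, literals {a=1, b=1, d=0}.
  branch 2 (add \lnot \lnot a):
    ○ open, literals {a=1, b=1}.
0 branches closed, 2 open.
An open branch gives a countermodel: a=1, b=1, d=0 (unmentioned atoms arbitrary); the premises hold there but the conclusion fails.

No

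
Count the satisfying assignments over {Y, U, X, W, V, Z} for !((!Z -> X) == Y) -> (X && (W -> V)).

44

Initial set: {(!((!Z -> X) == Y) -> (X && (W -> V)))}.
(!((!Z -> X) == Y) -> (X && (W -> V))): β-rule — branch into !!((!Z -> X) == Y)  //  (X && (W -> V)).
  branch 1 (add !!((!Z -> X) == Y)):
    !!((!Z -> X) == Y): β-rule — branch into (!Z -> X), Y  //  !(!Z -> X), !Y.
      branch 1.1 (add (!Z -> X), Y):
        (!Z -> X): β-rule — branch into !!Z  //  X.
          branch 1.1.1 (add !!Z):
            ○ open, literals {Y=true, Z=true}.
          branch 1.1.2 (add X):
            ○ open, literals {X=true, Y=true}.
      branch 1.2 (add !(!Z -> X), !Y):
        !(!Z -> X): α-rule — add !Z, !X.
        ○ open, literals {X=false, Y=false, Z=false}.
  branch 2 (add (X && (W -> V))):
    (X && (W -> V)): α-rule — add X, (W -> V).
    (W -> V): β-rule — branch into !W  //  V.
      branch 2.1 (add !W):
        ○ open, literals {W=false, X=true}.
      branch 2.2 (add V):
        ○ open, literals {V=true, X=true}.
0 branches closed, 5 open.
Each open branch fixes some atoms; the unmentioned ones are free. Counting distinct full assignments: branch {Y=true, Z=true} (U, X, W, V) contributes 16 new; branch {X=true, Y=true} (U, W, V, Z) contributes 8 new; branch {X=false, Y=false, Z=false} (U, W, V) contributes 8 new; branch {W=false, X=true} (Y, U, V, Z) contributes 8 new; branch {V=true, X=true} (Y, U, W, Z) contributes 4 new. Total: 44.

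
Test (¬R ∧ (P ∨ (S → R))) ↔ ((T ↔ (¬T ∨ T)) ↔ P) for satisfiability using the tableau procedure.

Satisfiable

Initial set: {((¬R ∧ (P ∨ (S → R))) ↔ ((T ↔ (¬T ∨ T)) ↔ P))}.
((¬R ∧ (P ∨ (S → R))) ↔ ((T ↔ (¬T ∨ T)) ↔ P)): β-rule — branch into (¬R ∧ (P ∨ (S → R))), ((T ↔ (¬T ∨ T)) ↔ P)  //  ¬(¬R ∧ (P ∨ (S → R))), ¬((T ↔ (¬T ∨ T)) ↔ P).
  branch 1 (add (¬R ∧ (P ∨ (S → R))), ((T ↔ (¬T ∨ T)) ↔ P)):
    (¬R ∧ (P ∨ (S → R))): α-rule — add ¬R, (P ∨ (S → R)).
    ((T ↔ (¬T ∨ T)) ↔ P): β-rule — branch into (T ↔ (¬T ∨ T)), P  //  ¬(T ↔ (¬T ∨ T)), ¬P.
      branch 1.1 (add (T ↔ (¬T ∨ T)), P):
        (P ∨ (S → R)): β-rule — branch into P  //  (S → R).
          branch 1.1.1 (add P):
            (T ↔ (¬T ∨ T)): β-rule — branch into T, (¬T ∨ T)  //  ¬T, ¬(¬T ∨ T).
              branch 1.1.1.1 (add T, (¬T ∨ T)):
                (¬T ∨ T): β-rule — branch into ¬T  //  T.
                  branch 1.1.1.1.1 (add ¬T):
                    × closes — contains both T and ¬T.
                  branch 1.1.1.1.2 (add T):
                    ○ open, literals {P=1, R=0, T=1}.
              branch 1.1.1.2 (add ¬T, ¬(¬T ∨ T)):
                ¬(¬T ∨ T): α-rule — add ¬¬T, ¬T.
                × closes — contains both T and ¬T.
          branch 1.1.2 (add (S → R)):
            (T ↔ (¬T ∨ T)): β-rule — branch into T, (¬T ∨ T)  //  ¬T, ¬(¬T ∨ T).
              branch 1.1.2.1 (add T, (¬T ∨ T)):
                (S → R): β-rule — branch into ¬S  //  R.
                  branch 1.1.2.1.1 (add ¬S):
                    (¬T ∨ T): β-rule — branch into ¬T  //  T.
                      branch 1.1.2.1.1.1 (add ¬T):
                        × closes — contains both T and ¬T.
                      branch 1.1.2.1.1.2 (add T):
                        ○ open, literals {P=1, R=0, S=0, T=1}.
                  branch 1.1.2.1.2 (add R):
                    × closes — contains both R and ¬R.
              branch 1.1.2.2 (add ¬T, ¬(¬T ∨ T)):
                ¬(¬T ∨ T): α-rule — add ¬¬T, ¬T.
                × closes — contains both T and ¬T.
      branch 1.2 (add ¬(T ↔ (¬T ∨ T)), ¬P):
        (P ∨ (S → R)): β-rule — branch into P  //  (S → R).
          branch 1.2.1 (add P):
            × closes — contains both P and ¬P.
          branch 1.2.2 (add (S → R)):
            ¬(T ↔ (¬T ∨ T)): β-rule — branch into T, ¬(¬T ∨ T)  //  ¬T, (¬T ∨ T).
              branch 1.2.2.1 (add T, ¬(¬T ∨ T)):
                ¬(¬T ∨ T): α-rule — add ¬¬T, ¬T.
                × closes — contains both T and ¬T.
              branch 1.2.2.2 (add ¬T, (¬T ∨ T)):
                (S → R): β-rule — branch into ¬S  //  R.
                  branch 1.2.2.2.1 (add ¬S):
                    (¬T ∨ T): β-rule — branch into ¬T  //  T.
                      branch 1.2.2.2.1.1 (add ¬T):
                        ○ open, literals {P=0, R=0, S=0, T=0}.
                      branch 1.2.2.2.1.2 (add T):
                        × closes — contains both T and ¬T.
                  branch 1.2.2.2.2 (add R):
                    × closes — contains both R and ¬R.
  branch 2 (add ¬(¬R ∧ (P ∨ (S → R))), ¬((T ↔ (¬T ∨ T)) ↔ P)):
    ¬(¬R ∧ (P ∨ (S → R))): β-rule — branch into ¬¬R  //  ¬(P ∨ (S → R)).
      branch 2.1 (add ¬¬R):
        ¬((T ↔ (¬T ∨ T)) ↔ P): β-rule — branch into (T ↔ (¬T ∨ T)), ¬P  //  ¬(T ↔ (¬T ∨ T)), P.
          branch 2.1.1 (add (T ↔ (¬T ∨ T)), ¬P):
            (T ↔ (¬T ∨ T)): β-rule — branch into T, (¬T ∨ T)  //  ¬T, ¬(¬T ∨ T).
              branch 2.1.1.1 (add T, (¬T ∨ T)):
                (¬T ∨ T): β-rule — branch into ¬T  //  T.
                  branch 2.1.1.1.1 (add ¬T):
                    × closes — contains both T and ¬T.
                  branch 2.1.1.1.2 (add T):
                    ○ open, literals {P=0, R=1, T=1}.
              branch 2.1.1.2 (add ¬T, ¬(¬T ∨ T)):
                ¬(¬T ∨ T): α-rule — add ¬¬T, ¬T.
                × closes — contains both T and ¬T.
          branch 2.1.2 (add ¬(T ↔ (¬T ∨ T)), P):
            ¬(T ↔ (¬T ∨ T)): β-rule — branch into T, ¬(¬T ∨ T)  //  ¬T, (¬T ∨ T).
              branch 2.1.2.1 (add T, ¬(¬T ∨ T)):
                ¬(¬T ∨ T): α-rule — add ¬¬T, ¬T.
                × closes — contains both T and ¬T.
              branch 2.1.2.2 (add ¬T, (¬T ∨ T)):
                (¬T ∨ T): β-rule — branch into ¬T  //  T.
                  branch 2.1.2.2.1 (add ¬T):
                    ○ open, literals {P=1, R=1, T=0}.
                  branch 2.1.2.2.2 (add T):
                    × closes — contains both T and ¬T.
      branch 2.2 (add ¬(P ∨ (S → R))):
        ¬(P ∨ (S → R)): α-rule — add ¬P, ¬(S → R).
        ¬(S → R): α-rule — add S, ¬R.
        ¬((T ↔ (¬T ∨ T)) ↔ P): β-rule — branch into (T ↔ (¬T ∨ T)), ¬P  //  ¬(T ↔ (¬T ∨ T)), P.
          branch 2.2.1 (add (T ↔ (¬T ∨ T)), ¬P):
            (T ↔ (¬T ∨ T)): β-rule — branch into T, (¬T ∨ T)  //  ¬T, ¬(¬T ∨ T).
              branch 2.2.1.1 (add T, (¬T ∨ T)):
                (¬T ∨ T): β-rule — branch into ¬T  //  T.
                  branch 2.2.1.1.1 (add ¬T):
                    × closes — contains both T and ¬T.
                  branch 2.2.1.1.2 (add T):
                    ○ open, literals {P=0, R=0, S=1, T=1}.
              branch 2.2.1.2 (add ¬T, ¬(¬T ∨ T)):
                ¬(¬T ∨ T): α-rule — add ¬¬T, ¬T.
                × closes — contains both T and ¬T.
          branch 2.2.2 (add ¬(T ↔ (¬T ∨ T)), P):
            × closes — contains both P and ¬P.
16 branches closed, 6 open.
An open branch gives a satisfying assignment: P=1, R=0, T=1.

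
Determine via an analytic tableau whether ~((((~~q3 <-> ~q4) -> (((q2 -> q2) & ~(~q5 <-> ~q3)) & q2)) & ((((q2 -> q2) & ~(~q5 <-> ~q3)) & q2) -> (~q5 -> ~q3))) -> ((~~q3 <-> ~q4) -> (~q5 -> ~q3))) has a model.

Initial set: {T ~((((~~q3 <-> ~q4) -> (((q2 -> q2) & ~(~q5 <-> ~q3)) & q2)) & ((((q2 -> q2) & ~(~q5 <-> ~q3)) & q2) -> (~q5 -> ~q3))) -> ((~~q3 <-> ~q4) -> (~q5 -> ~q3)))}.
T ~((((~~q3 <-> ~q4) -> (((q2 -> q2) & ~(~q5 <-> ~q3)) & q2)) & ((((q2 -> q2) & ~(~q5 <-> ~q3)) & q2) -> (~q5 -> ~q3))) -> ((~~q3 <-> ~q4) -> (~q5 -> ~q3))): α-rule — add T (((~~q3 <-> ~q4) -> (((q2 -> q2) & ~(~q5 <-> ~q3)) & q2)) & ((((q2 -> q2) & ~(~q5 <-> ~q3)) & q2) -> (~q5 -> ~q3))), F ((~~q3 <-> ~q4) -> (~q5 -> ~q3)).
T (((~~q3 <-> ~q4) -> (((q2 -> q2) & ~(~q5 <-> ~q3)) & q2)) & ((((q2 -> q2) & ~(~q5 <-> ~q3)) & q2) -> (~q5 -> ~q3))): α-rule — add T ((~~q3 <-> ~q4) -> (((q2 -> q2) & ~(~q5 <-> ~q3)) & q2)), T ((((q2 -> q2) & ~(~q5 <-> ~q3)) & q2) -> (~q5 -> ~q3)).
F ((~~q3 <-> ~q4) -> (~q5 -> ~q3)): α-rule — add T (~~q3 <-> ~q4), F (~q5 -> ~q3).
F (~q5 -> ~q3): α-rule — add T ~q5, F ~q3.
T ((~~q3 <-> ~q4) -> (((q2 -> q2) & ~(~q5 <-> ~q3)) & q2)): β-rule — branch into F (~~q3 <-> ~q4)  //  T (((q2 -> q2) & ~(~q5 <-> ~q3)) & q2).
  branch 1 (add F (~~q3 <-> ~q4)):
    T ((((q2 -> q2) & ~(~q5 <-> ~q3)) & q2) -> (~q5 -> ~q3)): β-rule — branch into F (((q2 -> q2) & ~(~q5 <-> ~q3)) & q2)  //  T (~q5 -> ~q3).
      branch 1.1 (add F (((q2 -> q2) & ~(~q5 <-> ~q3)) & q2)):
        T (~~q3 <-> ~q4): β-rule — branch into T ~~q3, T ~q4  //  F ~~q3, F ~q4.
          branch 1.1.1 (add T ~~q3, T ~q4):
            T ~~q3: drop double negation, giving T q3.
            F (~~q3 <-> ~q4): β-rule — branch into T ~~q3, F ~q4  //  F ~~q3, T ~q4.
              branch 1.1.1.1 (add T ~~q3, F ~q4):
                × closes — contains both q4 and ~q4.
              branch 1.1.1.2 (add F ~~q3, T ~q4):
                F ~~q3: drop double negation, giving F q3.
                × closes — contains both q3 and ~q3.
          branch 1.1.2 (add F ~~q3, F ~q4):
            F ~~q3: drop double negation, giving F q3.
            × closes — contains both q3 and ~q3.
      branch 1.2 (add T (~q5 -> ~q3)):
        T (~~q3 <-> ~q4): β-rule — branch into T ~~q3, T ~q4  //  F ~~q3, F ~q4.
          branch 1.2.1 (add T ~~q3, T ~q4):
            T ~~q3: drop double negation, giving T q3.
            F (~~q3 <-> ~q4): β-rule — branch into T ~~q3, F ~q4  //  F ~~q3, T ~q4.
              branch 1.2.1.1 (add T ~~q3, F ~q4):
                × closes — contains both q4 and ~q4.
              branch 1.2.1.2 (add F ~~q3, T ~q4):
                F ~~q3: drop double negation, giving F q3.
                × closes — contains both q3 and ~q3.
          branch 1.2.2 (add F ~~q3, F ~q4):
            F ~~q3: drop double negation, giving F q3.
            × closes — contains both q3 and ~q3.
  branch 2 (add T (((q2 -> q2) & ~(~q5 <-> ~q3)) & q2)):
    T (((q2 -> q2) & ~(~q5 <-> ~q3)) & q2): α-rule — add T ((q2 -> q2) & ~(~q5 <-> ~q3)), T q2.
    T ((q2 -> q2) & ~(~q5 <-> ~q3)): α-rule — add T (q2 -> q2), T ~(~q5 <-> ~q3).
    T ((((q2 -> q2) & ~(~q5 <-> ~q3)) & q2) -> (~q5 -> ~q3)): β-rule — branch into F (((q2 -> q2) & ~(~q5 <-> ~q3)) & q2)  //  T (~q5 -> ~q3).
      branch 2.1 (add F (((q2 -> q2) & ~(~q5 <-> ~q3)) & q2)):
        T (~~q3 <-> ~q4): β-rule — branch into T ~~q3, T ~q4  //  F ~~q3, F ~q4.
          branch 2.1.1 (add T ~~q3, T ~q4):
            T ~~q3: drop double negation, giving T q3.
            T (q2 -> q2): β-rule — branch into F q2  //  T q2.
              branch 2.1.1.1 (add F q2):
                × closes — contains both q2 and ~q2.
              branch 2.1.1.2 (add T q2):
                T ~(~q5 <-> ~q3): β-rule — branch into T ~q5, F ~q3  //  F ~q5, T ~q3.
                  branch 2.1.1.2.1 (add T ~q5, F ~q3):
                    F (((q2 -> q2) & ~(~q5 <-> ~q3)) & q2): β-rule — branch into F ((q2 -> q2) & ~(~q5 <-> ~q3))  //  F q2.
                      branch 2.1.1.2.1.1 (add F ((q2 -> q2) & ~(~q5 <-> ~q3))):
                        F ((q2 -> q2) & ~(~q5 <-> ~q3)): β-rule — branch into F (q2 -> q2)  //  F ~(~q5 <-> ~q3).
                          branch 2.1.1.2.1.1.1 (add F (q2 -> q2)):
                            F (q2 -> q2): α-rule — add T q2, F q2.
                            × closes — contains both q2 and ~q2.
                          branch 2.1.1.2.1.1.2 (add F ~(~q5 <-> ~q3)):
                            F ~(~q5 <-> ~q3): β-rule — branch into T ~q5, T ~q3  //  F ~q5, F ~q3.
                              branch 2.1.1.2.1.1.2.1 (add T ~q5, T ~q3):
                                × closes — contains both q3 and ~q3.
                              branch 2.1.1.2.1.1.2.2 (add F ~q5, F ~q3):
                                × closes — contains both q5 and ~q5.
                      branch 2.1.1.2.1.2 (add F q2):
                        × closes — contains both q2 and ~q2.
                  branch 2.1.1.2.2 (add F ~q5, T ~q3):
                    × closes — contains both q5 and ~q5.
          branch 2.1.2 (add F ~~q3, F ~q4):
            F ~~q3: drop double negation, giving F q3.
            × closes — contains both q3 and ~q3.
      branch 2.2 (add T (~q5 -> ~q3)):
        T (~~q3 <-> ~q4): β-rule — branch into T ~~q3, T ~q4  //  F ~~q3, F ~q4.
          branch 2.2.1 (add T ~~q3, T ~q4):
            T ~~q3: drop double negation, giving T q3.
            T (q2 -> q2): β-rule — branch into F q2  //  T q2.
              branch 2.2.1.1 (add F q2):
                × closes — contains both q2 and ~q2.
              branch 2.2.1.2 (add T q2):
                T ~(~q5 <-> ~q3): β-rule — branch into T ~q5, F ~q3  //  F ~q5, T ~q3.
                  branch 2.2.1.2.1 (add T ~q5, F ~q3):
                    T (~q5 -> ~q3): β-rule — branch into F ~q5  //  T ~q3.
                      branch 2.2.1.2.1.1 (add F ~q5):
                        × closes — contains both q5 and ~q5.
                      branch 2.2.1.2.1.2 (add T ~q3):
                        × closes — contains both q3 and ~q3.
                  branch 2.2.1.2.2 (add F ~q5, T ~q3):
                    × closes — contains both q5 and ~q5.
          branch 2.2.2 (add F ~~q3, F ~q4):
            F ~~q3: drop double negation, giving F q3.
            × closes — contains both q3 and ~q3.
All 18 branches close.
Every branch closed; the formula is unsatisfiable.

Unsatisfiable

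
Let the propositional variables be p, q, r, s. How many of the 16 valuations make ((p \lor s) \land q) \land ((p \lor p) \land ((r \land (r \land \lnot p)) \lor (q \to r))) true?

Initial set: {(((p \lor s) \land q) \land ((p \lor p) \land ((r \land (r \land \lnot p)) \lor (q \to r))))}.
(((p \lor s) \land q) \land ((p \lor p) \land ((r \land (r \land \lnot p)) \lor (q \to r)))): α-rule — add ((p \lor s) \land q), ((p \lor p) \land ((r \land (r \land \lnot p)) \lor (q \to r))).
((p \lor s) \land q): α-rule — add (p \lor s), q.
((p \lor p) \land ((r \land (r \land \lnot p)) \lor (q \to r))): α-rule — add (p \lor p), ((r \land (r \land \lnot p)) \lor (q \to r)).
(p \lor s): β-rule — branch into p  //  s.
  branch 1 (add p):
    (p \lor p): β-rule — branch into p  //  p.
      branch 1.1 (add p):
        ((r \land (r \land \lnot p)) \lor (q \to r)): β-rule — branch into (r \land (r \land \lnot p))  //  (q \to r).
          branch 1.1.1 (add (r \land (r \land \lnot p))):
            (r \land (r \land \lnot p)): α-rule — add r, (r \land \lnot p).
            (r \land \lnot p): α-rule — add r, \lnot p.
            × closes — contains both p and \lnot p.
          branch 1.1.2 (add (q \to r)):
            (q \to r): β-rule — branch into \lnot q  //  r.
              branch 1.1.2.1 (add \lnot q):
                × closes — contains both q and \lnot q.
              branch 1.1.2.2 (add r):
                ○ open, literals {p=true, q=true, r=true}.
      branch 1.2 (add p):
        ((r \land (r \land \lnot p)) \lor (q \to r)): β-rule — branch into (r \land (r \land \lnot p))  //  (q \to r).
          branch 1.2.1 (add (r \land (r \land \lnot p))):
            (r \land (r \land \lnot p)): α-rule — add r, (r \land \lnot p).
            (r \land \lnot p): α-rule — add r, \lnot p.
            × closes — contains both p and \lnot p.
          branch 1.2.2 (add (q \to r)):
            (q \to r): β-rule — branch into \lnot q  //  r.
              branch 1.2.2.1 (add \lnot q):
                × closes — contains both q and \lnot q.
              branch 1.2.2.2 (add r):
                ○ open, literals {p=true, q=true, r=true}.
  branch 2 (add s):
    (p \lor p): β-rule — branch into p  //  p.
      branch 2.1 (add p):
        ((r \land (r \land \lnot p)) \lor (q \to r)): β-rule — branch into (r \land (r \land \lnot p))  //  (q \to r).
          branch 2.1.1 (add (r \land (r \land \lnot p))):
            (r \land (r \land \lnot p)): α-rule — add r, (r \land \lnot p).
            (r \land \lnot p): α-rule — add r, \lnot p.
            × closes — contains both p and \lnot p.
          branch 2.1.2 (add (q \to r)):
            (q \to r): β-rule — branch into \lnot q  //  r.
              branch 2.1.2.1 (add \lnot q):
                × closes — contains both q and \lnot q.
              branch 2.1.2.2 (add r):
                ○ open, literals {p=true, q=true, r=true, s=true}.
      branch 2.2 (add p):
        ((r \land (r \land \lnot p)) \lor (q \to r)): β-rule — branch into (r \land (r \land \lnot p))  //  (q \to r).
          branch 2.2.1 (add (r \land (r \land \lnot p))):
            (r \land (r \land \lnot p)): α-rule — add r, (r \land \lnot p).
            (r \land \lnot p): α-rule — add r, \lnot p.
            × closes — contains both p and \lnot p.
          branch 2.2.2 (add (q \to r)):
            (q \to r): β-rule — branch into \lnot q  //  r.
              branch 2.2.2.1 (add \lnot q):
                × closes — contains both q and \lnot q.
              branch 2.2.2.2 (add r):
                ○ open, literals {p=true, q=true, r=true, s=true}.
8 branches closed, 4 open.
Each open branch fixes some atoms; the unmentioned ones are free. Counting distinct full assignments: branch {p=true, q=true, r=true} (s) contributes 2 new; branch {p=true, q=true, r=true} (s) contributes 0 new; branch {p=true, q=true, r=true, s=true} (none free) contributes 0 new; branch {p=true, q=true, r=true, s=true} (none free) contributes 0 new. Total: 2.

2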